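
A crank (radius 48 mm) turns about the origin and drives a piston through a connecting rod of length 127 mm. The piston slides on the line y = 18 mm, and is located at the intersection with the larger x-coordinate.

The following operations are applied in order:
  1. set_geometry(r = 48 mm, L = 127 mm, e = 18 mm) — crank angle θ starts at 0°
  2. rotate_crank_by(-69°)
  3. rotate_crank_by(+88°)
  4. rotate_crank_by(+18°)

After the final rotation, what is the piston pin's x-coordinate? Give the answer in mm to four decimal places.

set_geometry: r = 48 mm, L = 127 mm, e = 18 mm; θ ← 0°
rotate_crank_by(-69°): θ ← 0° -69° = -69°
rotate_crank_by(+88°): θ ← -69° +88° = 19°
rotate_crank_by(+18°): θ ← 19° +18° = 37°
crank pin P = (r cos θ, r sin θ) = (38.334504, 28.887121)
h = r sin θ − e = 28.887121 − 18 = 10.887121
x = r cos θ + √(L² − h²) = 38.334504 + √(16129.0 − 118.5294) = 38.334504 + 126.532488 = 164.866993

164.8670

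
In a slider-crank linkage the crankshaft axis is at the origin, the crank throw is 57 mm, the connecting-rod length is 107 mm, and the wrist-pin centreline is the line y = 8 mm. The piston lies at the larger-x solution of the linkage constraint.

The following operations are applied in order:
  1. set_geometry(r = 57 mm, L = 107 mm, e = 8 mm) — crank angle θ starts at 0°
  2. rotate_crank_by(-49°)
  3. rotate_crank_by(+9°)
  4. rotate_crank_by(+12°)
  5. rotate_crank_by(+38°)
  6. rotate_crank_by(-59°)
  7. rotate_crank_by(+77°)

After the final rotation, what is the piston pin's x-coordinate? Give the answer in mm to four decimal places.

155.6706

set_geometry: r = 57 mm, L = 107 mm, e = 8 mm; θ ← 0°
rotate_crank_by(-49°): θ ← 0° -49° = -49°
rotate_crank_by(+9°): θ ← -49° +9° = -40°
rotate_crank_by(+12°): θ ← -40° +12° = -28°
rotate_crank_by(+38°): θ ← -28° +38° = 10°
rotate_crank_by(-59°): θ ← 10° -59° = -49°
rotate_crank_by(+77°): θ ← -49° +77° = 28°
crank pin P = (r cos θ, r sin θ) = (50.328013, 26.759879)
h = r sin θ − e = 26.759879 − 8 = 18.759879
x = r cos θ + √(L² − h²) = 50.328013 + √(11449.0 − 351.9331) = 50.328013 + 105.342617 = 155.670630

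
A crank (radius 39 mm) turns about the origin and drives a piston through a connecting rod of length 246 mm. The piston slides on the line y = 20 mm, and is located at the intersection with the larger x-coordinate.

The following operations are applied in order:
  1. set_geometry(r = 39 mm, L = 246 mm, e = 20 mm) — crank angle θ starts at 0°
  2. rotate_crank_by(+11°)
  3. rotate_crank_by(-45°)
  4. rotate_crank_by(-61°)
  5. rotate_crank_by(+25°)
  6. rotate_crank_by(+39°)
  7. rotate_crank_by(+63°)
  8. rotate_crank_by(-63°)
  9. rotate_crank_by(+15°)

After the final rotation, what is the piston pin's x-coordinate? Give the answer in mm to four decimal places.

281.5598

set_geometry: r = 39 mm, L = 246 mm, e = 20 mm; θ ← 0°
rotate_crank_by(+11°): θ ← 0° +11° = 11°
rotate_crank_by(-45°): θ ← 11° -45° = -34°
rotate_crank_by(-61°): θ ← -34° -61° = -95°
rotate_crank_by(+25°): θ ← -95° +25° = -70°
rotate_crank_by(+39°): θ ← -70° +39° = -31°
rotate_crank_by(+63°): θ ← -31° +63° = 32°
rotate_crank_by(-63°): θ ← 32° -63° = -31°
rotate_crank_by(+15°): θ ← -31° +15° = -16°
crank pin P = (r cos θ, r sin θ) = (37.489206, -10.749857)
h = r sin θ − e = -10.749857 − 20 = -30.749857
x = r cos θ + √(L² − h²) = 37.489206 + √(60516.0 − 945.5537) = 37.489206 + 244.070576 = 281.559783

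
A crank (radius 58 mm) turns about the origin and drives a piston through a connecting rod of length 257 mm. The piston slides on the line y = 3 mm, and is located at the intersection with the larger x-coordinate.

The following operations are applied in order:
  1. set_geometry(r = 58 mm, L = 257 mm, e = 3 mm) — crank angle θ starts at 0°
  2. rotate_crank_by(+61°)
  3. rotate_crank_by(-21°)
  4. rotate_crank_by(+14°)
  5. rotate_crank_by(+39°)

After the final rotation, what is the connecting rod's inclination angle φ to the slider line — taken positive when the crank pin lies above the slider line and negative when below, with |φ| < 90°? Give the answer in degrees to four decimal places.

12.3392

set_geometry: r = 58 mm, L = 257 mm, e = 3 mm; θ ← 0°
rotate_crank_by(+61°): θ ← 0° +61° = 61°
rotate_crank_by(-21°): θ ← 61° -21° = 40°
rotate_crank_by(+14°): θ ← 40° +14° = 54°
rotate_crank_by(+39°): θ ← 54° +39° = 93°
crank pin P = (r cos θ, r sin θ) = (-3.035485, 57.920513)
h = r sin θ − e = 57.920513 − 3 = 54.920513
sin φ = h / L = 54.920513 / 257 = 0.21369849
φ = arcsin(0.21369849) = 12.339182°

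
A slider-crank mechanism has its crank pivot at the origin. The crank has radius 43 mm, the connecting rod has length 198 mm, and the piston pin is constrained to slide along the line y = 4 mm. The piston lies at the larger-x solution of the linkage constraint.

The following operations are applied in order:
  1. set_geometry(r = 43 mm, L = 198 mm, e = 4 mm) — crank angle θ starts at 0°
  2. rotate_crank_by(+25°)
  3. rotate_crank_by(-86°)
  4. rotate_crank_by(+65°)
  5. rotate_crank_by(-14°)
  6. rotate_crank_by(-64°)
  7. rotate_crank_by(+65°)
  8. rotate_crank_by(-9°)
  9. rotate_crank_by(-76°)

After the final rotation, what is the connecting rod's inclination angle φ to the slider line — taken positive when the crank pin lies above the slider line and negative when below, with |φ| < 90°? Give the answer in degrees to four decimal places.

-13.7004

set_geometry: r = 43 mm, L = 198 mm, e = 4 mm; θ ← 0°
rotate_crank_by(+25°): θ ← 0° +25° = 25°
rotate_crank_by(-86°): θ ← 25° -86° = -61°
rotate_crank_by(+65°): θ ← -61° +65° = 4°
rotate_crank_by(-14°): θ ← 4° -14° = -10°
rotate_crank_by(-64°): θ ← -10° -64° = -74°
rotate_crank_by(+65°): θ ← -74° +65° = -9°
rotate_crank_by(-9°): θ ← -9° -9° = -18°
rotate_crank_by(-76°): θ ← -18° -76° = -94°
crank pin P = (r cos θ, r sin θ) = (-2.999528, -42.895254)
h = r sin θ − e = -42.895254 − 4 = -46.895254
sin φ = h / L = -46.895254 / 198 = -0.23684472
φ = arcsin(-0.23684472) = -13.700388°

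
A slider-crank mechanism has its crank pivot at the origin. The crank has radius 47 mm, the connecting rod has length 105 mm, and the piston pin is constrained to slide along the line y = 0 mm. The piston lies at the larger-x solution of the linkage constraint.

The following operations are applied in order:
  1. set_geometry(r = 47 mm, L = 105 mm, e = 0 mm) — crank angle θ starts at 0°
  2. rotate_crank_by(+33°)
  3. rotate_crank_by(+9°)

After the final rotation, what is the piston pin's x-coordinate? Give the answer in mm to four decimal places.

135.1074

set_geometry: r = 47 mm, L = 105 mm, e = 0 mm; θ ← 0°
rotate_crank_by(+33°): θ ← 0° +33° = 33°
rotate_crank_by(+9°): θ ← 33° +9° = 42°
crank pin P = (r cos θ, r sin θ) = (34.927807, 31.449138)
h = r sin θ − e = 31.449138 − 0 = 31.449138
x = r cos θ + √(L² − h²) = 34.927807 + √(11025.0 − 989.0483) = 34.927807 + 100.179597 = 135.107404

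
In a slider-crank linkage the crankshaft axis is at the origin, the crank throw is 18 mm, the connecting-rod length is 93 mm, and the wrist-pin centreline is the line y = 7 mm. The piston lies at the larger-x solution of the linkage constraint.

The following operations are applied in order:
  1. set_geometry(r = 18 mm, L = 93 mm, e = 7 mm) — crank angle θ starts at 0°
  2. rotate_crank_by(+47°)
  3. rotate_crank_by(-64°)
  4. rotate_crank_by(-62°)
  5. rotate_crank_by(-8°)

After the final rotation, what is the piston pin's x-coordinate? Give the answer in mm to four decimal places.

set_geometry: r = 18 mm, L = 93 mm, e = 7 mm; θ ← 0°
rotate_crank_by(+47°): θ ← 0° +47° = 47°
rotate_crank_by(-64°): θ ← 47° -64° = -17°
rotate_crank_by(-62°): θ ← -17° -62° = -79°
rotate_crank_by(-8°): θ ← -79° -8° = -87°
crank pin P = (r cos θ, r sin θ) = (0.942047, -17.975332)
h = r sin θ − e = -17.975332 − 7 = -24.975332
x = r cos θ + √(L² − h²) = 0.942047 + √(8649.0 − 623.7672) = 0.942047 + 89.583664 = 90.525711

90.5257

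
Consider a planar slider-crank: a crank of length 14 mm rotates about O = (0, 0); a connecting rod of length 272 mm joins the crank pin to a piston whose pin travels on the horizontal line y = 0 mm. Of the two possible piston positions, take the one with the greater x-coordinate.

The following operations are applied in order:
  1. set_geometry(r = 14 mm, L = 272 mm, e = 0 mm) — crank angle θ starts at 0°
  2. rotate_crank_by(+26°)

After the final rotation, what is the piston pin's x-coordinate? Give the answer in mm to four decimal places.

284.5139

set_geometry: r = 14 mm, L = 272 mm, e = 0 mm; θ ← 0°
rotate_crank_by(+26°): θ ← 0° +26° = 26°
crank pin P = (r cos θ, r sin θ) = (12.583117, 6.137196)
h = r sin θ − e = 6.137196 − 0 = 6.137196
x = r cos θ + √(L² − h²) = 12.583117 + √(73984.0 − 37.6652) = 12.583117 + 271.930754 = 284.513870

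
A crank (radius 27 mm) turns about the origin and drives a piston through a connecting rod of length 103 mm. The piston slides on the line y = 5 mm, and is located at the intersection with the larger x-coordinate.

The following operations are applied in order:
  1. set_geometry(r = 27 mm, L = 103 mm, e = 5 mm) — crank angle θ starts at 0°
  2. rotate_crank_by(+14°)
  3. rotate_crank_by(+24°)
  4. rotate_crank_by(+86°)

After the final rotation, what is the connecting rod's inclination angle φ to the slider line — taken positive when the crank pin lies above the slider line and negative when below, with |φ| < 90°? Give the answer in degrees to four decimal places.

set_geometry: r = 27 mm, L = 103 mm, e = 5 mm; θ ← 0°
rotate_crank_by(+14°): θ ← 0° +14° = 14°
rotate_crank_by(+24°): θ ← 14° +24° = 38°
rotate_crank_by(+86°): θ ← 38° +86° = 124°
crank pin P = (r cos θ, r sin θ) = (-15.098208, 22.384014)
h = r sin θ − e = 22.384014 − 5 = 17.384014
sin φ = h / L = 17.384014 / 103 = 0.16877684
φ = arcsin(0.16877684) = 9.716710°

9.7167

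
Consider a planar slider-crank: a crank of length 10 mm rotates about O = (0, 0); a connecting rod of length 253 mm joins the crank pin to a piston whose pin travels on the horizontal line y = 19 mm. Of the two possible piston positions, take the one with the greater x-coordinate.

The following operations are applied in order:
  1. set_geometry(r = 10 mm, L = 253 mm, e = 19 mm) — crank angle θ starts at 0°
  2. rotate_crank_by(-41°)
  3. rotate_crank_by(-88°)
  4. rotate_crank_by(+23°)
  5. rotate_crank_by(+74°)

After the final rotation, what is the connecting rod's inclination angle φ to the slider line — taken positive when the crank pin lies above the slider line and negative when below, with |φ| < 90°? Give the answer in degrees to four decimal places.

-5.5114

set_geometry: r = 10 mm, L = 253 mm, e = 19 mm; θ ← 0°
rotate_crank_by(-41°): θ ← 0° -41° = -41°
rotate_crank_by(-88°): θ ← -41° -88° = -129°
rotate_crank_by(+23°): θ ← -129° +23° = -106°
rotate_crank_by(+74°): θ ← -106° +74° = -32°
crank pin P = (r cos θ, r sin θ) = (8.480481, -5.299193)
h = r sin θ − e = -5.299193 − 19 = -24.299193
sin φ = h / L = -24.299193 / 253 = -0.09604424
φ = arcsin(-0.09604424) = -5.511425°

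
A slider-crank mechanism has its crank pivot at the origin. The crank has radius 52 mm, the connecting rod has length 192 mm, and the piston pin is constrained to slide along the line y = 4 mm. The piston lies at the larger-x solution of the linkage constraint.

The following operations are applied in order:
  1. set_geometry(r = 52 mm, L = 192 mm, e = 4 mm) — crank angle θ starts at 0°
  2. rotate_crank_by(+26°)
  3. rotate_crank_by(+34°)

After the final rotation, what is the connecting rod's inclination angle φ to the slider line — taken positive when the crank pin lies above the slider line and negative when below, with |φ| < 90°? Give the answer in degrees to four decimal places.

set_geometry: r = 52 mm, L = 192 mm, e = 4 mm; θ ← 0°
rotate_crank_by(+26°): θ ← 0° +26° = 26°
rotate_crank_by(+34°): θ ← 26° +34° = 60°
crank pin P = (r cos θ, r sin θ) = (26.000000, 45.033321)
h = r sin θ − e = 45.033321 − 4 = 41.033321
sin φ = h / L = 41.033321 / 192 = 0.21371521
φ = arcsin(0.21371521) = 12.340163°

12.3402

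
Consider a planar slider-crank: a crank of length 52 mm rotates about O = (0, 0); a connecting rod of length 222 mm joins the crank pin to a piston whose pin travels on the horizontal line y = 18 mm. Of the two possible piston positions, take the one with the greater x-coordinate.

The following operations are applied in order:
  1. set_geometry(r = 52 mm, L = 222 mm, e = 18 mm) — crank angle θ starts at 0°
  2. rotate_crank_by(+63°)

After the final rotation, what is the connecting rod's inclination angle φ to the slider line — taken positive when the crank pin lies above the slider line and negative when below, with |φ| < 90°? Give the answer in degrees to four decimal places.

set_geometry: r = 52 mm, L = 222 mm, e = 18 mm; θ ← 0°
rotate_crank_by(+63°): θ ← 0° +63° = 63°
crank pin P = (r cos θ, r sin θ) = (23.607506, 46.332339)
h = r sin θ − e = 46.332339 − 18 = 28.332339
sin φ = h / L = 28.332339 / 222 = 0.12762315
φ = arcsin(0.12762315) = 7.332265°

7.3323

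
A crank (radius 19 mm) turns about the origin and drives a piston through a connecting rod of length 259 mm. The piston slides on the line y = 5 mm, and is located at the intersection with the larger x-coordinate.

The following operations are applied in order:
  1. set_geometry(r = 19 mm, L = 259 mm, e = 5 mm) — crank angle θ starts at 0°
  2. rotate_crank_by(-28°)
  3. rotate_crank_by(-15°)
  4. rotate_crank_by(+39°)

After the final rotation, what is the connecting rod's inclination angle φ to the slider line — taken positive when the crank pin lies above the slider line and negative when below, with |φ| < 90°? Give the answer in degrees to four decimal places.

set_geometry: r = 19 mm, L = 259 mm, e = 5 mm; θ ← 0°
rotate_crank_by(-28°): θ ← 0° -28° = -28°
rotate_crank_by(-15°): θ ← -28° -15° = -43°
rotate_crank_by(+39°): θ ← -43° +39° = -4°
crank pin P = (r cos θ, r sin θ) = (18.953717, -1.325373)
h = r sin θ − e = -1.325373 − 5 = -6.325373
sin φ = h / L = -6.325373 / 259 = -0.02442229
φ = arcsin(-0.02442229) = -1.399433°

-1.3994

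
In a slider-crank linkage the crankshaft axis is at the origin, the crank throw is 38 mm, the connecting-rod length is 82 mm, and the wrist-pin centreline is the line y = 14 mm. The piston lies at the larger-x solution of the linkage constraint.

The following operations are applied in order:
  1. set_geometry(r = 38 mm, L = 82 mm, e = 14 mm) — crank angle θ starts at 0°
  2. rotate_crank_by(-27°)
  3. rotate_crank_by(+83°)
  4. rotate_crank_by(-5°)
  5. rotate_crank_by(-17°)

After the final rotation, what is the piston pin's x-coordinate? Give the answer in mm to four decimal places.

set_geometry: r = 38 mm, L = 82 mm, e = 14 mm; θ ← 0°
rotate_crank_by(-27°): θ ← 0° -27° = -27°
rotate_crank_by(+83°): θ ← -27° +83° = 56°
rotate_crank_by(-5°): θ ← 56° -5° = 51°
rotate_crank_by(-17°): θ ← 51° -17° = 34°
crank pin P = (r cos θ, r sin θ) = (31.503428, 21.249330)
h = r sin θ − e = 21.249330 − 14 = 7.249330
x = r cos θ + √(L² − h²) = 31.503428 + √(6724.0 − 52.5528) = 31.503428 + 81.678928 = 113.182355

113.1824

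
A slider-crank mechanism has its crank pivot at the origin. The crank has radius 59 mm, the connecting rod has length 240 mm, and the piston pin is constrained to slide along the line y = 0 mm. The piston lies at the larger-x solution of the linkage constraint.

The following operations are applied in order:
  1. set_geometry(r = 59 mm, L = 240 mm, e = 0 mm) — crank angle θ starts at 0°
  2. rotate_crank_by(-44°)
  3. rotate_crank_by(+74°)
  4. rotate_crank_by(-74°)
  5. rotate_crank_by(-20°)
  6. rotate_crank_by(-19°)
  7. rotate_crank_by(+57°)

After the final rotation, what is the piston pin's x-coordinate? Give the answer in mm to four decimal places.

set_geometry: r = 59 mm, L = 240 mm, e = 0 mm; θ ← 0°
rotate_crank_by(-44°): θ ← 0° -44° = -44°
rotate_crank_by(+74°): θ ← -44° +74° = 30°
rotate_crank_by(-74°): θ ← 30° -74° = -44°
rotate_crank_by(-20°): θ ← -44° -20° = -64°
rotate_crank_by(-19°): θ ← -64° -19° = -83°
rotate_crank_by(+57°): θ ← -83° +57° = -26°
crank pin P = (r cos θ, r sin θ) = (53.028849, -25.863898)
h = r sin θ − e = -25.863898 − 0 = -25.863898
x = r cos θ + √(L² − h²) = 53.028849 + √(57600.0 − 668.9412) = 53.028849 + 238.602303 = 291.631151

291.6312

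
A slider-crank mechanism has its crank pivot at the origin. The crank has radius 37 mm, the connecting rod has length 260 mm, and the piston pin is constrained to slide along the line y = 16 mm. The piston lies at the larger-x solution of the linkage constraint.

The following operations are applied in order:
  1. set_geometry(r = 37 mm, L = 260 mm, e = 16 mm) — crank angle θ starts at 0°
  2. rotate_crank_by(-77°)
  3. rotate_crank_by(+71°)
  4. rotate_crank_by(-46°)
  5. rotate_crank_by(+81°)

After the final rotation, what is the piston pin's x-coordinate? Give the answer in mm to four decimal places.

292.3537

set_geometry: r = 37 mm, L = 260 mm, e = 16 mm; θ ← 0°
rotate_crank_by(-77°): θ ← 0° -77° = -77°
rotate_crank_by(+71°): θ ← -77° +71° = -6°
rotate_crank_by(-46°): θ ← -6° -46° = -52°
rotate_crank_by(+81°): θ ← -52° +81° = 29°
crank pin P = (r cos θ, r sin θ) = (32.360929, 17.937956)
h = r sin θ − e = 17.937956 − 16 = 1.937956
x = r cos θ + √(L² − h²) = 32.360929 + √(67600.0 − 3.7557) = 32.360929 + 259.992777 = 292.353707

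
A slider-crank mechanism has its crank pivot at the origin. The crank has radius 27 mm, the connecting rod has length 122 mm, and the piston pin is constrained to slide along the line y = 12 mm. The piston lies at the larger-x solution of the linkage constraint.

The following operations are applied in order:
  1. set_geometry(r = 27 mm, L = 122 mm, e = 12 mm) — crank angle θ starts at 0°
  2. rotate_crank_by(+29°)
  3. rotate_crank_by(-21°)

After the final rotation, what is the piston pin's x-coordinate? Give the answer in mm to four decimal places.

set_geometry: r = 27 mm, L = 122 mm, e = 12 mm; θ ← 0°
rotate_crank_by(+29°): θ ← 0° +29° = 29°
rotate_crank_by(-21°): θ ← 29° -21° = 8°
crank pin P = (r cos θ, r sin θ) = (26.737238, 3.757674)
h = r sin θ − e = 3.757674 − 12 = -8.242326
x = r cos θ + √(L² − h²) = 26.737238 + √(14884.0 − 67.9359) = 26.737238 + 121.721256 = 148.458493

148.4585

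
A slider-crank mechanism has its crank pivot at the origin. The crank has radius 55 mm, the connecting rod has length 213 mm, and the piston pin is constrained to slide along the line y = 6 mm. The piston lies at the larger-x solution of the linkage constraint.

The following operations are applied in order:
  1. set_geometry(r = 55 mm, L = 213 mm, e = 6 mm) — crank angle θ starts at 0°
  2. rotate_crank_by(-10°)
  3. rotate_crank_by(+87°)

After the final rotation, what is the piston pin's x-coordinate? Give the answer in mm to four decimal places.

set_geometry: r = 55 mm, L = 213 mm, e = 6 mm; θ ← 0°
rotate_crank_by(-10°): θ ← 0° -10° = -10°
rotate_crank_by(+87°): θ ← -10° +87° = 77°
crank pin P = (r cos θ, r sin θ) = (12.372308, 53.590354)
h = r sin θ − e = 53.590354 − 6 = 47.590354
x = r cos θ + √(L² − h²) = 12.372308 + √(45369.0 − 2264.8418) = 12.372308 + 207.615409 = 219.987717

219.9877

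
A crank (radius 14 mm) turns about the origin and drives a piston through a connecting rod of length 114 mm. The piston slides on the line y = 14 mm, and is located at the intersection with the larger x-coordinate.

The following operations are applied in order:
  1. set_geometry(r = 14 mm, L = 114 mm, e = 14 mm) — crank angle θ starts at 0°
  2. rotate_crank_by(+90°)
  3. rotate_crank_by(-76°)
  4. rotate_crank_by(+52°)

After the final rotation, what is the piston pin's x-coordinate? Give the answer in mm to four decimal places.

set_geometry: r = 14 mm, L = 114 mm, e = 14 mm; θ ← 0°
rotate_crank_by(+90°): θ ← 0° +90° = 90°
rotate_crank_by(-76°): θ ← 90° -76° = 14°
rotate_crank_by(+52°): θ ← 14° +52° = 66°
crank pin P = (r cos θ, r sin θ) = (5.694313, 12.789636)
h = r sin θ − e = 12.789636 − 14 = -1.210364
x = r cos θ + √(L² − h²) = 5.694313 + √(12996.0 − 1.4650) = 5.694313 + 113.993574 = 119.687887

119.6879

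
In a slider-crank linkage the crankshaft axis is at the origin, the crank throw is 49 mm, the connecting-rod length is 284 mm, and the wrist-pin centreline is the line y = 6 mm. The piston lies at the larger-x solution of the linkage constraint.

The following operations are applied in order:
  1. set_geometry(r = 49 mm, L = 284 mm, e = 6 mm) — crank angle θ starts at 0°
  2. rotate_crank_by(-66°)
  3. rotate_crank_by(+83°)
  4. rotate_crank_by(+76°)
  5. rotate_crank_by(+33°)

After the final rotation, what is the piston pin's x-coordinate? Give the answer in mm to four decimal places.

253.1989

set_geometry: r = 49 mm, L = 284 mm, e = 6 mm; θ ← 0°
rotate_crank_by(-66°): θ ← 0° -66° = -66°
rotate_crank_by(+83°): θ ← -66° +83° = 17°
rotate_crank_by(+76°): θ ← 17° +76° = 93°
rotate_crank_by(+33°): θ ← 93° +33° = 126°
crank pin P = (r cos θ, r sin θ) = (-28.801477, 39.641833)
h = r sin θ − e = 39.641833 − 6 = 33.641833
x = r cos θ + √(L² − h²) = -28.801477 + √(80656.0 − 1131.7729) = -28.801477 + 282.000403 = 253.198925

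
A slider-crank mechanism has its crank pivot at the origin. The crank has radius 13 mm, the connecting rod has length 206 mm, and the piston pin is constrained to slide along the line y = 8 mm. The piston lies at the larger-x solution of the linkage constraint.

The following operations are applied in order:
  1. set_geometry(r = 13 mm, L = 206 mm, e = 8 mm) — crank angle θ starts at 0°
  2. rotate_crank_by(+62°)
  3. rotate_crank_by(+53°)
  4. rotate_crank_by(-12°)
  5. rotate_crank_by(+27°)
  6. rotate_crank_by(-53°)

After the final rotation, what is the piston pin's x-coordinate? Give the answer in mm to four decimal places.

set_geometry: r = 13 mm, L = 206 mm, e = 8 mm; θ ← 0°
rotate_crank_by(+62°): θ ← 0° +62° = 62°
rotate_crank_by(+53°): θ ← 62° +53° = 115°
rotate_crank_by(-12°): θ ← 115° -12° = 103°
rotate_crank_by(+27°): θ ← 103° +27° = 130°
rotate_crank_by(-53°): θ ← 130° -53° = 77°
crank pin P = (r cos θ, r sin θ) = (2.924364, 12.666811)
h = r sin θ − e = 12.666811 − 8 = 4.666811
x = r cos θ + √(L² − h²) = 2.924364 + √(42436.0 − 21.7791) = 2.924364 + 205.947131 = 208.871495

208.8715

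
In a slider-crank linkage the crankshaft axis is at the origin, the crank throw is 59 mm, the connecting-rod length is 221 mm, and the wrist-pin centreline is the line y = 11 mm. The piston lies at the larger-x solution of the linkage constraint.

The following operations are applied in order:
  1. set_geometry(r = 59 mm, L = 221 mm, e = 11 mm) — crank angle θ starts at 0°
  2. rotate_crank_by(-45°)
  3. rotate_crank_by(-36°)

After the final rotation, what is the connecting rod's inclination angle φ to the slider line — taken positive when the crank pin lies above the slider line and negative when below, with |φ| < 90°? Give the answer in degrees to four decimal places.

-18.2676

set_geometry: r = 59 mm, L = 221 mm, e = 11 mm; θ ← 0°
rotate_crank_by(-45°): θ ← 0° -45° = -45°
rotate_crank_by(-36°): θ ← -45° -36° = -81°
crank pin P = (r cos θ, r sin θ) = (9.229633, -58.273612)
h = r sin θ − e = -58.273612 − 11 = -69.273612
sin φ = h / L = -69.273612 / 221 = -0.31345526
φ = arcsin(-0.31345526) = -18.267584°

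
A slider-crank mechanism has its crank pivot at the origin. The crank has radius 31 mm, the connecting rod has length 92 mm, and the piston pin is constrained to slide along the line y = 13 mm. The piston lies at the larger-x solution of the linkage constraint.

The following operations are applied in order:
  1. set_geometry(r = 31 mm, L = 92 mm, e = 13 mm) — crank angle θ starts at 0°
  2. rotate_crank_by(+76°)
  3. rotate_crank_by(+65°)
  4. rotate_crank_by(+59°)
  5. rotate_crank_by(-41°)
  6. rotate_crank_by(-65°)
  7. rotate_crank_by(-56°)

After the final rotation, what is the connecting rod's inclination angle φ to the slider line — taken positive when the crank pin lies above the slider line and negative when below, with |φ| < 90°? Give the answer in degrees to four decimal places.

3.7927

set_geometry: r = 31 mm, L = 92 mm, e = 13 mm; θ ← 0°
rotate_crank_by(+76°): θ ← 0° +76° = 76°
rotate_crank_by(+65°): θ ← 76° +65° = 141°
rotate_crank_by(+59°): θ ← 141° +59° = 200°
rotate_crank_by(-41°): θ ← 200° -41° = 159°
rotate_crank_by(-65°): θ ← 159° -65° = 94°
rotate_crank_by(-56°): θ ← 94° -56° = 38°
crank pin P = (r cos θ, r sin θ) = (24.428333, 19.085506)
h = r sin θ − e = 19.085506 − 13 = 6.085506
sin φ = h / L = 6.085506 / 92 = 0.06614680
φ = arcsin(0.06614680) = 3.792702°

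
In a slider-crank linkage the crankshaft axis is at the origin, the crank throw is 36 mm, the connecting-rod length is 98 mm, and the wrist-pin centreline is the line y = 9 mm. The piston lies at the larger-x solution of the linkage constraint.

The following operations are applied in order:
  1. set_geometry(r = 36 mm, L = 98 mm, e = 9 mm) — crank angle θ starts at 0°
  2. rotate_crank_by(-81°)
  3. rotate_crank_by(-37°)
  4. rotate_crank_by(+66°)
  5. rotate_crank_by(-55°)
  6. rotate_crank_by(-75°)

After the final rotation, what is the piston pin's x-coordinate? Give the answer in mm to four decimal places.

set_geometry: r = 36 mm, L = 98 mm, e = 9 mm; θ ← 0°
rotate_crank_by(-81°): θ ← 0° -81° = -81°
rotate_crank_by(-37°): θ ← -81° -37° = -118°
rotate_crank_by(+66°): θ ← -118° +66° = -52°
rotate_crank_by(-55°): θ ← -52° -55° = -107°
rotate_crank_by(-75°): θ ← -107° -75° = -182°
crank pin P = (r cos θ, r sin θ) = (-35.978070, 1.256382)
h = r sin θ − e = 1.256382 − 9 = -7.743618
x = r cos θ + √(L² − h²) = -35.978070 + √(9604.0 − 59.9636) = -35.978070 + 97.693584 = 61.715514

61.7155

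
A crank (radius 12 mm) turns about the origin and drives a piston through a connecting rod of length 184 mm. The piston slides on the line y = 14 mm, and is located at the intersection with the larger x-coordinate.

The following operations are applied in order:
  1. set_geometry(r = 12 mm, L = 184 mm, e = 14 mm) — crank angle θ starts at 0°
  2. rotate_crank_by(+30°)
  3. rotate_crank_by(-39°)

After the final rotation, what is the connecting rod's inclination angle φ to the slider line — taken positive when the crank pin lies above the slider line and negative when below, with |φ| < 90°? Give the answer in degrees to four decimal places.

set_geometry: r = 12 mm, L = 184 mm, e = 14 mm; θ ← 0°
rotate_crank_by(+30°): θ ← 0° +30° = 30°
rotate_crank_by(-39°): θ ← 30° -39° = -9°
crank pin P = (r cos θ, r sin θ) = (11.852260, -1.877214)
h = r sin θ − e = -1.877214 − 14 = -15.877214
sin φ = h / L = -15.877214 / 184 = -0.08628920
φ = arcsin(-0.08628920) = -4.950163°

-4.9502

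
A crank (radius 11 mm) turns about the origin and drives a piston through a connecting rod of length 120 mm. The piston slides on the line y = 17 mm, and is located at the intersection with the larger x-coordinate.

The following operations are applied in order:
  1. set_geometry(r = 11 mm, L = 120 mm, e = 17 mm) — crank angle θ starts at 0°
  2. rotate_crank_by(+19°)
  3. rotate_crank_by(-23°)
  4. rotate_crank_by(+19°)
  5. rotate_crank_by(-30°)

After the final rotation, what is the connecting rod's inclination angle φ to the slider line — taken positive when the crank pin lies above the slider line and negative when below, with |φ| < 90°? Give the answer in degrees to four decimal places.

-9.5200

set_geometry: r = 11 mm, L = 120 mm, e = 17 mm; θ ← 0°
rotate_crank_by(+19°): θ ← 0° +19° = 19°
rotate_crank_by(-23°): θ ← 19° -23° = -4°
rotate_crank_by(+19°): θ ← -4° +19° = 15°
rotate_crank_by(-30°): θ ← 15° -30° = -15°
crank pin P = (r cos θ, r sin θ) = (10.625184, -2.847009)
h = r sin θ − e = -2.847009 − 17 = -19.847009
sin φ = h / L = -19.847009 / 120 = -0.16539175
φ = arcsin(-0.16539175) = -9.519993°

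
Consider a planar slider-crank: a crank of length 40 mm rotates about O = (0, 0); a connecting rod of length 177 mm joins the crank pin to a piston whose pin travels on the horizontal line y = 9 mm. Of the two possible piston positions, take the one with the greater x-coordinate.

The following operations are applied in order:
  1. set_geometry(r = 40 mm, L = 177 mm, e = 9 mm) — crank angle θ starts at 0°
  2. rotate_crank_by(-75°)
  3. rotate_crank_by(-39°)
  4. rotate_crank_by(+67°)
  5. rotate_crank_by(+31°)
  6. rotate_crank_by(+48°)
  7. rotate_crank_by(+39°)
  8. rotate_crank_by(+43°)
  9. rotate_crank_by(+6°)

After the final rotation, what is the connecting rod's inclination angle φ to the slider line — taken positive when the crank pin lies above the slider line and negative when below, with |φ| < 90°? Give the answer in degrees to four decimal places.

set_geometry: r = 40 mm, L = 177 mm, e = 9 mm; θ ← 0°
rotate_crank_by(-75°): θ ← 0° -75° = -75°
rotate_crank_by(-39°): θ ← -75° -39° = -114°
rotate_crank_by(+67°): θ ← -114° +67° = -47°
rotate_crank_by(+31°): θ ← -47° +31° = -16°
rotate_crank_by(+48°): θ ← -16° +48° = 32°
rotate_crank_by(+39°): θ ← 32° +39° = 71°
rotate_crank_by(+43°): θ ← 71° +43° = 114°
rotate_crank_by(+6°): θ ← 114° +6° = 120°
crank pin P = (r cos θ, r sin θ) = (-20.000000, 34.641016)
h = r sin θ − e = 34.641016 − 9 = 25.641016
sin φ = h / L = 25.641016 / 177 = 0.14486450
φ = arcsin(0.14486450) = 8.329433°

8.3294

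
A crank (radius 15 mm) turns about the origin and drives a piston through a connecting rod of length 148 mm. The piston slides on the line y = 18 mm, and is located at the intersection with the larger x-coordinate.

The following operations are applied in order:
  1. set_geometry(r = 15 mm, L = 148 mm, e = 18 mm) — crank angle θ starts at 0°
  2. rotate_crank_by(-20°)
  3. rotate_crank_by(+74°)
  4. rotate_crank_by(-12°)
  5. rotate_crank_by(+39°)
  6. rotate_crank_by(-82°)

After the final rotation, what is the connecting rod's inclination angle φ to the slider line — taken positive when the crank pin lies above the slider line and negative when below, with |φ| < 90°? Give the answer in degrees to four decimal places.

-7.0878

set_geometry: r = 15 mm, L = 148 mm, e = 18 mm; θ ← 0°
rotate_crank_by(-20°): θ ← 0° -20° = -20°
rotate_crank_by(+74°): θ ← -20° +74° = 54°
rotate_crank_by(-12°): θ ← 54° -12° = 42°
rotate_crank_by(+39°): θ ← 42° +39° = 81°
rotate_crank_by(-82°): θ ← 81° -82° = -1°
crank pin P = (r cos θ, r sin θ) = (14.997715, -0.261786)
h = r sin θ − e = -0.261786 − 18 = -18.261786
sin φ = h / L = -18.261786 / 148 = -0.12339045
φ = arcsin(-0.12339045) = -7.087816°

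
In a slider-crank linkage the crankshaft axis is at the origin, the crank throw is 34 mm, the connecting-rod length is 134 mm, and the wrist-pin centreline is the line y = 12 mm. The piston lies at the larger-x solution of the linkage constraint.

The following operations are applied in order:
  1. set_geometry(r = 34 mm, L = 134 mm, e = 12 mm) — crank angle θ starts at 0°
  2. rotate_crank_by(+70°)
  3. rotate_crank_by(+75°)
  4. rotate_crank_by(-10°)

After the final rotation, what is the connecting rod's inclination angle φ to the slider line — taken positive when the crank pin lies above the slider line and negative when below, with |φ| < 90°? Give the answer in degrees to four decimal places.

5.1557

set_geometry: r = 34 mm, L = 134 mm, e = 12 mm; θ ← 0°
rotate_crank_by(+70°): θ ← 0° +70° = 70°
rotate_crank_by(+75°): θ ← 70° +75° = 145°
rotate_crank_by(-10°): θ ← 145° -10° = 135°
crank pin P = (r cos θ, r sin θ) = (-24.041631, 24.041631)
h = r sin θ − e = 24.041631 − 12 = 12.041631
sin φ = h / L = 12.041631 / 134 = 0.08986291
φ = arcsin(0.08986291) = 5.155721°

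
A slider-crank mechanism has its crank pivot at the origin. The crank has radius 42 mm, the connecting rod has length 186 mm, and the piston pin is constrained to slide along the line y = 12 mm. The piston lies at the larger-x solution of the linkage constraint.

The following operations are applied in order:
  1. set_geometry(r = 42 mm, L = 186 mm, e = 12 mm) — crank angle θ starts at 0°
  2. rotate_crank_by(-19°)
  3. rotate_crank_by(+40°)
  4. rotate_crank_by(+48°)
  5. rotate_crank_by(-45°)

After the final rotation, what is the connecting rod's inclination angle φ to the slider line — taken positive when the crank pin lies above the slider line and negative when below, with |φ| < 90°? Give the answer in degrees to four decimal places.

1.5660

set_geometry: r = 42 mm, L = 186 mm, e = 12 mm; θ ← 0°
rotate_crank_by(-19°): θ ← 0° -19° = -19°
rotate_crank_by(+40°): θ ← -19° +40° = 21°
rotate_crank_by(+48°): θ ← 21° +48° = 69°
rotate_crank_by(-45°): θ ← 69° -45° = 24°
crank pin P = (r cos θ, r sin θ) = (38.368909, 17.082939)
h = r sin θ − e = 17.082939 − 12 = 5.082939
sin φ = h / L = 5.082939 / 186 = 0.02732763
φ = arcsin(0.02732763) = 1.565953°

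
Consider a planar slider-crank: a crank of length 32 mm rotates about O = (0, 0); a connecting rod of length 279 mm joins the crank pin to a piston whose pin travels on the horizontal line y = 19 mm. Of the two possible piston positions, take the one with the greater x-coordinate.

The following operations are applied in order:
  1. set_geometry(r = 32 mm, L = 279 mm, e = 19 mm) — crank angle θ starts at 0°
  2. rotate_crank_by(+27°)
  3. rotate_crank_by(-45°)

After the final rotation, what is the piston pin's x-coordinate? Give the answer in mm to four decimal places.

307.9342

set_geometry: r = 32 mm, L = 279 mm, e = 19 mm; θ ← 0°
rotate_crank_by(+27°): θ ← 0° +27° = 27°
rotate_crank_by(-45°): θ ← 27° -45° = -18°
crank pin P = (r cos θ, r sin θ) = (30.433809, -9.888544)
h = r sin θ − e = -9.888544 − 19 = -28.888544
x = r cos θ + √(L² − h²) = 30.433809 + √(77841.0 − 834.5480) = 30.433809 + 277.500364 = 307.934173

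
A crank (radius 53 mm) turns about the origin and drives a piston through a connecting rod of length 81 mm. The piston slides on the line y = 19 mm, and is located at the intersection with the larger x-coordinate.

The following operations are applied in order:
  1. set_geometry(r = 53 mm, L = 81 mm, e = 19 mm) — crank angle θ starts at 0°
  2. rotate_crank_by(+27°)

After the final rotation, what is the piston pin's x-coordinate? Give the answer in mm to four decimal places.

128.0651

set_geometry: r = 53 mm, L = 81 mm, e = 19 mm; θ ← 0°
rotate_crank_by(+27°): θ ← 0° +27° = 27°
crank pin P = (r cos θ, r sin θ) = (47.223346, 24.061496)
h = r sin θ − e = 24.061496 − 19 = 5.061496
x = r cos θ + √(L² − h²) = 47.223346 + √(6561.0 − 25.6187) = 47.223346 + 80.841705 = 128.065051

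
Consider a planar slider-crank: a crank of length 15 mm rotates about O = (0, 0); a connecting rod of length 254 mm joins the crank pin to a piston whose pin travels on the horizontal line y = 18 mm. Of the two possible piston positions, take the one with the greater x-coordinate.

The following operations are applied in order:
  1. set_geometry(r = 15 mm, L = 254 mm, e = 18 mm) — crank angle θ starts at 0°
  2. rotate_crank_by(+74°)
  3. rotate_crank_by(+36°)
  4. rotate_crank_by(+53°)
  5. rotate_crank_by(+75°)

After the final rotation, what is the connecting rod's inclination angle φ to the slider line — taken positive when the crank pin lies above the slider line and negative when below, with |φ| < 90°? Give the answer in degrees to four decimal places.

set_geometry: r = 15 mm, L = 254 mm, e = 18 mm; θ ← 0°
rotate_crank_by(+74°): θ ← 0° +74° = 74°
rotate_crank_by(+36°): θ ← 74° +36° = 110°
rotate_crank_by(+53°): θ ← 110° +53° = 163°
rotate_crank_by(+75°): θ ← 163° +75° = 238°
crank pin P = (r cos θ, r sin θ) = (-7.948789, -12.720721)
h = r sin θ − e = -12.720721 − 18 = -30.720721
sin φ = h / L = -30.720721 / 254 = -0.12094772
φ = arcsin(-0.12094772) = -6.946801°

-6.9468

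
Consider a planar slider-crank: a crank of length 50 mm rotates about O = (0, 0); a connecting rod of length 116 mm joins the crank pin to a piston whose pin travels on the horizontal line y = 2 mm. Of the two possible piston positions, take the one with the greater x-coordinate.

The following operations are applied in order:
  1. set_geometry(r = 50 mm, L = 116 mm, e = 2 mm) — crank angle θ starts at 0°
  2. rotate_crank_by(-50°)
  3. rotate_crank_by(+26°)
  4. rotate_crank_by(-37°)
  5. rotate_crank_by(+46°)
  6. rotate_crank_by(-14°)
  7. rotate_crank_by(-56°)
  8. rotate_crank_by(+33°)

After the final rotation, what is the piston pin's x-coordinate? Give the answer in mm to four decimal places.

set_geometry: r = 50 mm, L = 116 mm, e = 2 mm; θ ← 0°
rotate_crank_by(-50°): θ ← 0° -50° = -50°
rotate_crank_by(+26°): θ ← -50° +26° = -24°
rotate_crank_by(-37°): θ ← -24° -37° = -61°
rotate_crank_by(+46°): θ ← -61° +46° = -15°
rotate_crank_by(-14°): θ ← -15° -14° = -29°
rotate_crank_by(-56°): θ ← -29° -56° = -85°
rotate_crank_by(+33°): θ ← -85° +33° = -52°
crank pin P = (r cos θ, r sin θ) = (30.783074, -39.400538)
h = r sin θ − e = -39.400538 − 2 = -41.400538
x = r cos θ + √(L² − h²) = 30.783074 + √(13456.0 − 1714.0045) = 30.783074 + 108.360489 = 139.143562

139.1436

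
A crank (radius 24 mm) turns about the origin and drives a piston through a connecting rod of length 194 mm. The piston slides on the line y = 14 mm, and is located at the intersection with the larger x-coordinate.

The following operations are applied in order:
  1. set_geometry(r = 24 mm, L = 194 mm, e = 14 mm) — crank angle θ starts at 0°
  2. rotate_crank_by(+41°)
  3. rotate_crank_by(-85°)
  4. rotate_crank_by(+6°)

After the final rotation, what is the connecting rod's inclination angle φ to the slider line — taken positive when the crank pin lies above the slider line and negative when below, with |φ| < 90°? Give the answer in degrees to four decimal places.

set_geometry: r = 24 mm, L = 194 mm, e = 14 mm; θ ← 0°
rotate_crank_by(+41°): θ ← 0° +41° = 41°
rotate_crank_by(-85°): θ ← 41° -85° = -44°
rotate_crank_by(+6°): θ ← -44° +6° = -38°
crank pin P = (r cos θ, r sin θ) = (18.912258, -14.775875)
h = r sin θ − e = -14.775875 − 14 = -28.775875
sin φ = h / L = -28.775875 / 194 = -0.14832925
φ = arcsin(-0.14832925) = -8.530117°

-8.5301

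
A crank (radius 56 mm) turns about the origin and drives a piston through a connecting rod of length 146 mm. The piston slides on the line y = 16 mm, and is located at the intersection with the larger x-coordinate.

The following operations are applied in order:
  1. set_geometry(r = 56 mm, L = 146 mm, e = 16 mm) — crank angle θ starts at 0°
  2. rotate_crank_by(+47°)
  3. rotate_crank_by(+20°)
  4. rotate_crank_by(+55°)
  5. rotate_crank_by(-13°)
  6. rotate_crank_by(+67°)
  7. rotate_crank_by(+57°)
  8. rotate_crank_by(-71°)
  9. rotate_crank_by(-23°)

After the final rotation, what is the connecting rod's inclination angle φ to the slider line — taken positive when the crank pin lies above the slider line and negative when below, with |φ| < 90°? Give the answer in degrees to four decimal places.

8.1665

set_geometry: r = 56 mm, L = 146 mm, e = 16 mm; θ ← 0°
rotate_crank_by(+47°): θ ← 0° +47° = 47°
rotate_crank_by(+20°): θ ← 47° +20° = 67°
rotate_crank_by(+55°): θ ← 67° +55° = 122°
rotate_crank_by(-13°): θ ← 122° -13° = 109°
rotate_crank_by(+67°): θ ← 109° +67° = 176°
rotate_crank_by(+57°): θ ← 176° +57° = 233°
rotate_crank_by(-71°): θ ← 233° -71° = 162°
rotate_crank_by(-23°): θ ← 162° -23° = 139°
crank pin P = (r cos θ, r sin θ) = (-42.263736, 36.739306)
h = r sin θ − e = 36.739306 − 16 = 20.739306
sin φ = h / L = 20.739306 / 146 = 0.14205004
φ = arcsin(0.14205004) = 8.166491°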